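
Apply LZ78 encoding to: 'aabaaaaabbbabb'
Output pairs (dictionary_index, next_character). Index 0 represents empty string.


LZ78 encoding steps:
Dictionary: {0: ''}
Step 1: w='' (idx 0), next='a' -> output (0, 'a'), add 'a' as idx 1
Step 2: w='a' (idx 1), next='b' -> output (1, 'b'), add 'ab' as idx 2
Step 3: w='a' (idx 1), next='a' -> output (1, 'a'), add 'aa' as idx 3
Step 4: w='aa' (idx 3), next='a' -> output (3, 'a'), add 'aaa' as idx 4
Step 5: w='' (idx 0), next='b' -> output (0, 'b'), add 'b' as idx 5
Step 6: w='b' (idx 5), next='b' -> output (5, 'b'), add 'bb' as idx 6
Step 7: w='ab' (idx 2), next='b' -> output (2, 'b'), add 'abb' as idx 7


Encoded: [(0, 'a'), (1, 'b'), (1, 'a'), (3, 'a'), (0, 'b'), (5, 'b'), (2, 'b')]


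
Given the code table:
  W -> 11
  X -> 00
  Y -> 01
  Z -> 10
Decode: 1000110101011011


Decoding:
10 -> Z
00 -> X
11 -> W
01 -> Y
01 -> Y
01 -> Y
10 -> Z
11 -> W


Result: ZXWYYYZW


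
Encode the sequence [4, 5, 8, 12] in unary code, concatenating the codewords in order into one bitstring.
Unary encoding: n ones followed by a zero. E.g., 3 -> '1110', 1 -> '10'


Encode each number as n ones followed by a terminating 0:
  4 -> 11110 (5 bits)
  5 -> 111110 (6 bits)
  8 -> 111111110 (9 bits)
  12 -> 1111111111110 (13 bits)
Total length = 5 + 6 + 9 + 13 = 33 bits.

Unary([4, 5, 8, 12]) = 111101111101111111101111111111110 (33 bits)


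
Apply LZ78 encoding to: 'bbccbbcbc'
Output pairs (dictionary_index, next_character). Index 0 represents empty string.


LZ78 encoding steps:
Dictionary: {0: ''}
Step 1: w='' (idx 0), next='b' -> output (0, 'b'), add 'b' as idx 1
Step 2: w='b' (idx 1), next='c' -> output (1, 'c'), add 'bc' as idx 2
Step 3: w='' (idx 0), next='c' -> output (0, 'c'), add 'c' as idx 3
Step 4: w='b' (idx 1), next='b' -> output (1, 'b'), add 'bb' as idx 4
Step 5: w='c' (idx 3), next='b' -> output (3, 'b'), add 'cb' as idx 5
Step 6: w='c' (idx 3), end of input -> output (3, '')


Encoded: [(0, 'b'), (1, 'c'), (0, 'c'), (1, 'b'), (3, 'b'), (3, '')]


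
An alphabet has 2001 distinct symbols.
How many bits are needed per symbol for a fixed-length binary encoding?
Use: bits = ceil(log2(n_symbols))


log2(2001) = 10.9665
Bracket: 2^10 = 1024 < 2001 <= 2^11 = 2048
So ceil(log2(2001)) = 11

bits = ceil(log2(2001)) = ceil(10.9665) = 11 bits


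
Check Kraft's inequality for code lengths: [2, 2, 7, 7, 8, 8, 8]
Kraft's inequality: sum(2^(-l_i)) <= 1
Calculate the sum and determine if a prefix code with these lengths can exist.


Sum = 2^(-2) + 2^(-2) + 2^(-7) + 2^(-7) + 2^(-8) + 2^(-8) + 2^(-8)
    = 0.25 + 0.25 + 0.0078125 + 0.0078125 + 0.00390625 + 0.00390625 + 0.00390625
    = 135/256 = 0.52734375
Since 0.52734375 <= 1, Kraft's inequality IS satisfied.
A prefix code with these lengths CAN exist.

Kraft sum = 0.52734375. Satisfied.


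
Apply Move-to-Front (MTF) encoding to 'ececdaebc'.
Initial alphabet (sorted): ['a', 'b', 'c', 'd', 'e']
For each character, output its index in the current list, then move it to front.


MTF encoding:
'e': index 4 in ['a', 'b', 'c', 'd', 'e'] -> ['e', 'a', 'b', 'c', 'd']
'c': index 3 in ['e', 'a', 'b', 'c', 'd'] -> ['c', 'e', 'a', 'b', 'd']
'e': index 1 in ['c', 'e', 'a', 'b', 'd'] -> ['e', 'c', 'a', 'b', 'd']
'c': index 1 in ['e', 'c', 'a', 'b', 'd'] -> ['c', 'e', 'a', 'b', 'd']
'd': index 4 in ['c', 'e', 'a', 'b', 'd'] -> ['d', 'c', 'e', 'a', 'b']
'a': index 3 in ['d', 'c', 'e', 'a', 'b'] -> ['a', 'd', 'c', 'e', 'b']
'e': index 3 in ['a', 'd', 'c', 'e', 'b'] -> ['e', 'a', 'd', 'c', 'b']
'b': index 4 in ['e', 'a', 'd', 'c', 'b'] -> ['b', 'e', 'a', 'd', 'c']
'c': index 4 in ['b', 'e', 'a', 'd', 'c'] -> ['c', 'b', 'e', 'a', 'd']


Output: [4, 3, 1, 1, 4, 3, 3, 4, 4]


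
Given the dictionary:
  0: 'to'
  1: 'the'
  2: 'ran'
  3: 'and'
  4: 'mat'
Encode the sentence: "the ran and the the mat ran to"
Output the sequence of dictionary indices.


Look up each word in the dictionary:
  'the' -> 1
  'ran' -> 2
  'and' -> 3
  'the' -> 1
  'the' -> 1
  'mat' -> 4
  'ran' -> 2
  'to' -> 0

Encoded: [1, 2, 3, 1, 1, 4, 2, 0]


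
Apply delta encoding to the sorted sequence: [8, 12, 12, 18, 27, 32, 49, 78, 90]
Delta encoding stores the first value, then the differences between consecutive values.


First value: 8
Deltas:
  12 - 8 = 4
  12 - 12 = 0
  18 - 12 = 6
  27 - 18 = 9
  32 - 27 = 5
  49 - 32 = 17
  78 - 49 = 29
  90 - 78 = 12


Delta encoded: [8, 4, 0, 6, 9, 5, 17, 29, 12]


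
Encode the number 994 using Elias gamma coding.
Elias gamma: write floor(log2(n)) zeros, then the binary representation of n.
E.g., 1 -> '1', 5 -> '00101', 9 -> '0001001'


num_bits = floor(log2(994)) + 1 = 10
leading_zeros = num_bits - 1 = 9
binary(994) = 1111100010

Elias gamma(994) = '000000000' + '1111100010' = 0000000001111100010 (19 bits)


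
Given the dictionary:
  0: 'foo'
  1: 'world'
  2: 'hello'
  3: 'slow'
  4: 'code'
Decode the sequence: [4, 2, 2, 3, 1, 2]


Look up each index in the dictionary:
  4 -> 'code'
  2 -> 'hello'
  2 -> 'hello'
  3 -> 'slow'
  1 -> 'world'
  2 -> 'hello'

Decoded: "code hello hello slow world hello"


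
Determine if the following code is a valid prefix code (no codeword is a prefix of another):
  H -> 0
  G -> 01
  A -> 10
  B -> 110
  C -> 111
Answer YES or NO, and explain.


Checking each pair (does one codeword prefix another?):
  H='0' vs G='01': prefix -- VIOLATION

NO -- this is NOT a valid prefix code. H (0) is a prefix of G (01).


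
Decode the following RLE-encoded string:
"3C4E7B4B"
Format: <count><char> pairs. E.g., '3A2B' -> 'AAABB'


Expanding each <count><char> pair:
  3C -> 'CCC'
  4E -> 'EEEE'
  7B -> 'BBBBBBB'
  4B -> 'BBBB'

Decoded = CCCEEEEBBBBBBBBBBB


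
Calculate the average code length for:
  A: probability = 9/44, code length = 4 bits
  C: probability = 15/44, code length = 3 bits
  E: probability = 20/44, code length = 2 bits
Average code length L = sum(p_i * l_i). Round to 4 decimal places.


Weighted contributions p_i * l_i:
  A: (9/44) * 4 = 36/44
  C: (15/44) * 3 = 45/44
  E: (20/44) * 2 = 40/44
Sum = (36 + 45 + 40)/44 = 121/44

L = 121/44 = 2.7500 bits/symbol


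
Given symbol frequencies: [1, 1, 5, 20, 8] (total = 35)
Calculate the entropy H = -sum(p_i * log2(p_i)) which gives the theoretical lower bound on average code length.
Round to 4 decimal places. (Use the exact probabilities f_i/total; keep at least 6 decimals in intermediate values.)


Per-symbol terms -p_i * log2(p_i) with p_i = f_i/35:
  p = 1/35 = 0.028571: log2(p) = -5.129283, -p*log2(p) = 0.146551
  p = 1/35 = 0.028571: log2(p) = -5.129283, -p*log2(p) = 0.146551
  p = 5/35 = 0.142857: log2(p) = -2.807355, -p*log2(p) = 0.401051
  p = 20/35 = 0.571429: log2(p) = -0.807355, -p*log2(p) = 0.461346
  p = 8/35 = 0.228571: log2(p) = -2.129283, -p*log2(p) = 0.486693
H = 0.146551 + 0.146551 + 0.401051 + 0.461346 + 0.486693 = 1.642192

H = 1.6422 bits/symbol


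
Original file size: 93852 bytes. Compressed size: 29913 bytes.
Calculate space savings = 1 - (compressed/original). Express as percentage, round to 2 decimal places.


ratio = compressed/original = 29913/93852 = 0.318725
savings = 1 - ratio = 1 - 0.318725 = 0.681275
as a percentage: 0.681275 * 100 = 68.13%

Space savings = 1 - 29913/93852 = 68.13%


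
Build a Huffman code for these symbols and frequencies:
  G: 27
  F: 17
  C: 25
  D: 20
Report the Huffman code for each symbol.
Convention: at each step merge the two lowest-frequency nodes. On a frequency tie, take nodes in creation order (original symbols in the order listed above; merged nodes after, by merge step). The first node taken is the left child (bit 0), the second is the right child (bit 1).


Huffman tree construction:
Step 1: Merge F(17) + D(20) = 37
Step 2: Merge C(25) + G(27) = 52
Step 3: Merge (F+D)(37) + (C+G)(52) = 89
Read each symbol's code off the tree from the root (left child = 0, right child = 1).

Codes:
  G: 11 (length 2)
  F: 00 (length 2)
  C: 10 (length 2)
  D: 01 (length 2)
Average code length: 178/89 = 2.0000 bits/symbol


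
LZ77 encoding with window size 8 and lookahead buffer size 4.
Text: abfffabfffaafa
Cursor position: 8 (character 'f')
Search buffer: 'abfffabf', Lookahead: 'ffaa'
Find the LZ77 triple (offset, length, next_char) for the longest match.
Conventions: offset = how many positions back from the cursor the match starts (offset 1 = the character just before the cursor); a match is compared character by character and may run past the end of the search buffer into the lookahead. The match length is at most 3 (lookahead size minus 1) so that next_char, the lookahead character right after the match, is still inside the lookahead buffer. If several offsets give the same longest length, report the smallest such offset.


Try each offset into the search buffer:
  offset=1 (pos 7, char 'f'): match length 2
  offset=2 (pos 6, char 'b'): match length 0
  offset=3 (pos 5, char 'a'): match length 0
  offset=4 (pos 4, char 'f'): match length 1
  offset=5 (pos 3, char 'f'): match length 3
  offset=6 (pos 2, char 'f'): match length 2
  offset=7 (pos 1, char 'b'): match length 0
  offset=8 (pos 0, char 'a'): match length 0
Longest match has length 3 at offset 5.
next_char = character at position 8 + 3 = 11 -> 'a'

Best match: offset=5, length=3 (matching 'ffa' starting at position 3)
LZ77 triple: (5, 3, 'a')


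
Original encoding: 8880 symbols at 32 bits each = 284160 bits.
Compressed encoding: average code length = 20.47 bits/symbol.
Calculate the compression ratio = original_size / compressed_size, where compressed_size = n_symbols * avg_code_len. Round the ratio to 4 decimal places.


original_size = n_symbols * orig_bits = 8880 * 32 = 284160 bits
compressed_size = n_symbols * avg_code_len = 8880 * 20.47 = 181773.6 bits
ratio = original_size / compressed_size = 284160 / 181773.6 = 1.5633

Compression ratio = 1.5633


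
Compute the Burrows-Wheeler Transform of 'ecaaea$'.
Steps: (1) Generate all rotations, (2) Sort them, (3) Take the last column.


Rotations (sorted):
  0: $ecaaea -> last char: a
  1: a$ecaae -> last char: e
  2: aaea$ec -> last char: c
  3: aea$eca -> last char: a
  4: caaea$e -> last char: e
  5: ea$ecaa -> last char: a
  6: ecaaea$ -> last char: $


BWT = aecaea$


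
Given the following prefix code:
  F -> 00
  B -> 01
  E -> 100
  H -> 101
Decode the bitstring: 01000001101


Decoding step by step:
Bits 01 -> B
Bits 00 -> F
Bits 00 -> F
Bits 01 -> B
Bits 101 -> H


Decoded message: BFFBH


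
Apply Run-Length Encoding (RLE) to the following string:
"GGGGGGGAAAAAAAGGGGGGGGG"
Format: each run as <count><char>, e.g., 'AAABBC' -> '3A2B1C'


Scanning runs left to right:
  i=0: run of 'G' x 7 -> '7G'
  i=7: run of 'A' x 7 -> '7A'
  i=14: run of 'G' x 9 -> '9G'

RLE = 7G7A9G


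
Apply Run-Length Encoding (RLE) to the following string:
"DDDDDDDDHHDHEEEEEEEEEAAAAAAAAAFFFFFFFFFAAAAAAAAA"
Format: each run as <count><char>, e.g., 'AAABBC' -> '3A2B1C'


Scanning runs left to right:
  i=0: run of 'D' x 8 -> '8D'
  i=8: run of 'H' x 2 -> '2H'
  i=10: run of 'D' x 1 -> '1D'
  i=11: run of 'H' x 1 -> '1H'
  i=12: run of 'E' x 9 -> '9E'
  i=21: run of 'A' x 9 -> '9A'
  i=30: run of 'F' x 9 -> '9F'
  i=39: run of 'A' x 9 -> '9A'

RLE = 8D2H1D1H9E9A9F9A


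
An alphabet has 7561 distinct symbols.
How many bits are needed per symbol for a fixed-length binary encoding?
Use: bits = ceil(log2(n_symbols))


log2(7561) = 12.8844
Bracket: 2^12 = 4096 < 7561 <= 2^13 = 8192
So ceil(log2(7561)) = 13

bits = ceil(log2(7561)) = ceil(12.8844) = 13 bits


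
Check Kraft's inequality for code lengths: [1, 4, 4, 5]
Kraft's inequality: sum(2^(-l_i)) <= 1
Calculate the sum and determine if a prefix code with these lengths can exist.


Sum = 2^(-1) + 2^(-4) + 2^(-4) + 2^(-5)
    = 0.5 + 0.0625 + 0.0625 + 0.03125
    = 21/32 = 0.65625
Since 0.65625 <= 1, Kraft's inequality IS satisfied.
A prefix code with these lengths CAN exist.

Kraft sum = 0.65625. Satisfied.


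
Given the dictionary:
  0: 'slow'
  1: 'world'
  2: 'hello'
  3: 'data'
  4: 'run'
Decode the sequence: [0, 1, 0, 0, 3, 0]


Look up each index in the dictionary:
  0 -> 'slow'
  1 -> 'world'
  0 -> 'slow'
  0 -> 'slow'
  3 -> 'data'
  0 -> 'slow'

Decoded: "slow world slow slow data slow"


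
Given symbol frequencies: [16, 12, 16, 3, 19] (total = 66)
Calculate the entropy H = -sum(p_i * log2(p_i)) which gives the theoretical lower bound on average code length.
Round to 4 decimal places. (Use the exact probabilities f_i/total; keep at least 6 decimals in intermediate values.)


Per-symbol terms -p_i * log2(p_i) with p_i = f_i/66:
  p = 16/66 = 0.242424: log2(p) = -2.044394, -p*log2(p) = 0.495611
  p = 12/66 = 0.181818: log2(p) = -2.459432, -p*log2(p) = 0.447169
  p = 16/66 = 0.242424: log2(p) = -2.044394, -p*log2(p) = 0.495611
  p = 3/66 = 0.045455: log2(p) = -4.459432, -p*log2(p) = 0.202701
  p = 19/66 = 0.287879: log2(p) = -1.796467, -p*log2(p) = 0.517165
H = 0.495611 + 0.447169 + 0.495611 + 0.202701 + 0.517165 = 2.158257

H = 2.1583 bits/symbol


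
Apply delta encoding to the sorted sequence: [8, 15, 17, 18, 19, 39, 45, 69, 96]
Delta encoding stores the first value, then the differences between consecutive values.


First value: 8
Deltas:
  15 - 8 = 7
  17 - 15 = 2
  18 - 17 = 1
  19 - 18 = 1
  39 - 19 = 20
  45 - 39 = 6
  69 - 45 = 24
  96 - 69 = 27


Delta encoded: [8, 7, 2, 1, 1, 20, 6, 24, 27]


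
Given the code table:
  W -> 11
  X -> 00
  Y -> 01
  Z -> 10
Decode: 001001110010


Decoding:
00 -> X
10 -> Z
01 -> Y
11 -> W
00 -> X
10 -> Z


Result: XZYWXZ


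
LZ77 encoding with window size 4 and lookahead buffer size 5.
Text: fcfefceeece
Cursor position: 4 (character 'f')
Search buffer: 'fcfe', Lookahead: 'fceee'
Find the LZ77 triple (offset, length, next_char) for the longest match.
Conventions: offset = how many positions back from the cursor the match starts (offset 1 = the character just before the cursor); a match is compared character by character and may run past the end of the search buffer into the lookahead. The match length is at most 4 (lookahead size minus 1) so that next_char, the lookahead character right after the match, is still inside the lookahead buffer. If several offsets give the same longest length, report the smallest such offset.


Try each offset into the search buffer:
  offset=1 (pos 3, char 'e'): match length 0
  offset=2 (pos 2, char 'f'): match length 1
  offset=3 (pos 1, char 'c'): match length 0
  offset=4 (pos 0, char 'f'): match length 2
Longest match has length 2 at offset 4.
next_char = character at position 4 + 2 = 6 -> 'e'

Best match: offset=4, length=2 (matching 'fc' starting at position 0)
LZ77 triple: (4, 2, 'e')


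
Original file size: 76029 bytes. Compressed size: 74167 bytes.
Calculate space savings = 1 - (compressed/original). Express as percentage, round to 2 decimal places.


ratio = compressed/original = 74167/76029 = 0.975509
savings = 1 - ratio = 1 - 0.975509 = 0.024491
as a percentage: 0.024491 * 100 = 2.45%

Space savings = 1 - 74167/76029 = 2.45%


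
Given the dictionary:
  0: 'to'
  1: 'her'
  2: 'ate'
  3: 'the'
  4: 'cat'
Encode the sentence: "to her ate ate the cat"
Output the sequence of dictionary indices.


Look up each word in the dictionary:
  'to' -> 0
  'her' -> 1
  'ate' -> 2
  'ate' -> 2
  'the' -> 3
  'cat' -> 4

Encoded: [0, 1, 2, 2, 3, 4]


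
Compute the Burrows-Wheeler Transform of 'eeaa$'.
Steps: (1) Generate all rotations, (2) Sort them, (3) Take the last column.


Rotations (sorted):
  0: $eeaa -> last char: a
  1: a$eea -> last char: a
  2: aa$ee -> last char: e
  3: eaa$e -> last char: e
  4: eeaa$ -> last char: $


BWT = aaee$


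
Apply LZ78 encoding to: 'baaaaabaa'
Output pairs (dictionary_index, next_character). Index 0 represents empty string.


LZ78 encoding steps:
Dictionary: {0: ''}
Step 1: w='' (idx 0), next='b' -> output (0, 'b'), add 'b' as idx 1
Step 2: w='' (idx 0), next='a' -> output (0, 'a'), add 'a' as idx 2
Step 3: w='a' (idx 2), next='a' -> output (2, 'a'), add 'aa' as idx 3
Step 4: w='aa' (idx 3), next='b' -> output (3, 'b'), add 'aab' as idx 4
Step 5: w='aa' (idx 3), end of input -> output (3, '')


Encoded: [(0, 'b'), (0, 'a'), (2, 'a'), (3, 'b'), (3, '')]


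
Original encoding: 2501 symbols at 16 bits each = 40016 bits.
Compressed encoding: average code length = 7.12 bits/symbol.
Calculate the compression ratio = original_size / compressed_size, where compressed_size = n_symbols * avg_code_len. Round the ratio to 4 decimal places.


original_size = n_symbols * orig_bits = 2501 * 16 = 40016 bits
compressed_size = n_symbols * avg_code_len = 2501 * 7.12 = 17807.12 bits
ratio = original_size / compressed_size = 40016 / 17807.12 = 2.2472

Compression ratio = 2.2472


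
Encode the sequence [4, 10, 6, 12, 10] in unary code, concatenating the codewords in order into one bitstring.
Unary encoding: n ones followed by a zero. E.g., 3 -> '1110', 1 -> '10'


Encode each number as n ones followed by a terminating 0:
  4 -> 11110 (5 bits)
  10 -> 11111111110 (11 bits)
  6 -> 1111110 (7 bits)
  12 -> 1111111111110 (13 bits)
  10 -> 11111111110 (11 bits)
Total length = 5 + 11 + 7 + 13 + 11 = 47 bits.

Unary([4, 10, 6, 12, 10]) = 11110111111111101111110111111111111011111111110 (47 bits)


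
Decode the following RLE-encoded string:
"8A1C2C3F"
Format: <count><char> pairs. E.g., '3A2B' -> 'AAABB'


Expanding each <count><char> pair:
  8A -> 'AAAAAAAA'
  1C -> 'C'
  2C -> 'CC'
  3F -> 'FFF'

Decoded = AAAAAAAACCCFFF


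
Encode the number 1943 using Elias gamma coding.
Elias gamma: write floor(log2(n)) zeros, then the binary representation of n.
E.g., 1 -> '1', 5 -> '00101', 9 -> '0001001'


num_bits = floor(log2(1943)) + 1 = 11
leading_zeros = num_bits - 1 = 10
binary(1943) = 11110010111

Elias gamma(1943) = '0000000000' + '11110010111' = 000000000011110010111 (21 bits)


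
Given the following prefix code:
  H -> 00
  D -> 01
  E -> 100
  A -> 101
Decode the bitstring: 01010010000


Decoding step by step:
Bits 01 -> D
Bits 01 -> D
Bits 00 -> H
Bits 100 -> E
Bits 00 -> H


Decoded message: DDHEH


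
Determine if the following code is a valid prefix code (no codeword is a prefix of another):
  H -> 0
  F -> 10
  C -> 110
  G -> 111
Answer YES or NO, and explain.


Checking each pair (does one codeword prefix another?):
  H='0' vs F='10': no prefix
  H='0' vs C='110': no prefix
  H='0' vs G='111': no prefix
  F='10' vs H='0': no prefix
  F='10' vs C='110': no prefix
  F='10' vs G='111': no prefix
  C='110' vs H='0': no prefix
  C='110' vs F='10': no prefix
  C='110' vs G='111': no prefix
  G='111' vs H='0': no prefix
  G='111' vs F='10': no prefix
  G='111' vs C='110': no prefix
No violation found over all pairs.

YES -- this is a valid prefix code. No codeword is a prefix of any other codeword.


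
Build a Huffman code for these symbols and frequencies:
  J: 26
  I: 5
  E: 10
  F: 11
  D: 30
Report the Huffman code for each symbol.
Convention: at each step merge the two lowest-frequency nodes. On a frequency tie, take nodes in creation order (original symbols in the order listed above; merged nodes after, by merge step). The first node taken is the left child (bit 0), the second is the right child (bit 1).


Huffman tree construction:
Step 1: Merge I(5) + E(10) = 15
Step 2: Merge F(11) + (I+E)(15) = 26
Step 3: Merge J(26) + (F+(I+E))(26) = 52
Step 4: Merge D(30) + (J+(F+(I+E)))(52) = 82
Read each symbol's code off the tree from the root (left child = 0, right child = 1).

Codes:
  J: 10 (length 2)
  I: 1110 (length 4)
  E: 1111 (length 4)
  F: 110 (length 3)
  D: 0 (length 1)
Average code length: 175/82 = 2.1341 bits/symbol


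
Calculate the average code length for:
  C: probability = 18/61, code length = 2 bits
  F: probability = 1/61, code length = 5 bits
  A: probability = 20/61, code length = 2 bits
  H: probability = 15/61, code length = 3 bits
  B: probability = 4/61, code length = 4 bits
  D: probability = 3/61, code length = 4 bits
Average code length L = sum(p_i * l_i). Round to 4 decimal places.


Weighted contributions p_i * l_i:
  C: (18/61) * 2 = 36/61
  F: (1/61) * 5 = 5/61
  A: (20/61) * 2 = 40/61
  H: (15/61) * 3 = 45/61
  B: (4/61) * 4 = 16/61
  D: (3/61) * 4 = 12/61
Sum = (36 + 5 + 40 + 45 + 16 + 12)/61 = 154/61

L = 154/61 = 2.5246 bits/symbol


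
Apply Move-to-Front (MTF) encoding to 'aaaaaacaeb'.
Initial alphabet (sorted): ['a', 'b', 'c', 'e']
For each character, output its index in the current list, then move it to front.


MTF encoding:
'a': index 0 in ['a', 'b', 'c', 'e'] -> ['a', 'b', 'c', 'e']
'a': index 0 in ['a', 'b', 'c', 'e'] -> ['a', 'b', 'c', 'e']
'a': index 0 in ['a', 'b', 'c', 'e'] -> ['a', 'b', 'c', 'e']
'a': index 0 in ['a', 'b', 'c', 'e'] -> ['a', 'b', 'c', 'e']
'a': index 0 in ['a', 'b', 'c', 'e'] -> ['a', 'b', 'c', 'e']
'a': index 0 in ['a', 'b', 'c', 'e'] -> ['a', 'b', 'c', 'e']
'c': index 2 in ['a', 'b', 'c', 'e'] -> ['c', 'a', 'b', 'e']
'a': index 1 in ['c', 'a', 'b', 'e'] -> ['a', 'c', 'b', 'e']
'e': index 3 in ['a', 'c', 'b', 'e'] -> ['e', 'a', 'c', 'b']
'b': index 3 in ['e', 'a', 'c', 'b'] -> ['b', 'e', 'a', 'c']


Output: [0, 0, 0, 0, 0, 0, 2, 1, 3, 3]


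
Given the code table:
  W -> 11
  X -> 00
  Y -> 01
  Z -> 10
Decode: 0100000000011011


Decoding:
01 -> Y
00 -> X
00 -> X
00 -> X
00 -> X
01 -> Y
10 -> Z
11 -> W


Result: YXXXXYZW


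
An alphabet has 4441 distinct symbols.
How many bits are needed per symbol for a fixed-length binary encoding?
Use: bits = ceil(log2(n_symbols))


log2(4441) = 12.1167
Bracket: 2^12 = 4096 < 4441 <= 2^13 = 8192
So ceil(log2(4441)) = 13

bits = ceil(log2(4441)) = ceil(12.1167) = 13 bits


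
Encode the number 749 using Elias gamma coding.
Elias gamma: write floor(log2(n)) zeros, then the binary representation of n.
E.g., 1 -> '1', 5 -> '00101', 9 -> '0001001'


num_bits = floor(log2(749)) + 1 = 10
leading_zeros = num_bits - 1 = 9
binary(749) = 1011101101

Elias gamma(749) = '000000000' + '1011101101' = 0000000001011101101 (19 bits)


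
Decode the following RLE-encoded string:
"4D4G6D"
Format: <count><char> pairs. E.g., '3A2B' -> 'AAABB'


Expanding each <count><char> pair:
  4D -> 'DDDD'
  4G -> 'GGGG'
  6D -> 'DDDDDD'

Decoded = DDDDGGGGDDDDDD


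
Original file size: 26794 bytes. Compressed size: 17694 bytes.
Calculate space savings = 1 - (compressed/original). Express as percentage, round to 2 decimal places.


ratio = compressed/original = 17694/26794 = 0.660372
savings = 1 - ratio = 1 - 0.660372 = 0.339628
as a percentage: 0.339628 * 100 = 33.96%

Space savings = 1 - 17694/26794 = 33.96%


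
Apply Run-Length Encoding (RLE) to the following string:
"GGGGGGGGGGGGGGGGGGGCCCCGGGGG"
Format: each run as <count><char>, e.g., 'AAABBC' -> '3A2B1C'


Scanning runs left to right:
  i=0: run of 'G' x 19 -> '19G'
  i=19: run of 'C' x 4 -> '4C'
  i=23: run of 'G' x 5 -> '5G'

RLE = 19G4C5G


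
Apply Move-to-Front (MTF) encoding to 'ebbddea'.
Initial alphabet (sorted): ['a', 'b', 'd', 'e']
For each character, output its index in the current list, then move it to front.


MTF encoding:
'e': index 3 in ['a', 'b', 'd', 'e'] -> ['e', 'a', 'b', 'd']
'b': index 2 in ['e', 'a', 'b', 'd'] -> ['b', 'e', 'a', 'd']
'b': index 0 in ['b', 'e', 'a', 'd'] -> ['b', 'e', 'a', 'd']
'd': index 3 in ['b', 'e', 'a', 'd'] -> ['d', 'b', 'e', 'a']
'd': index 0 in ['d', 'b', 'e', 'a'] -> ['d', 'b', 'e', 'a']
'e': index 2 in ['d', 'b', 'e', 'a'] -> ['e', 'd', 'b', 'a']
'a': index 3 in ['e', 'd', 'b', 'a'] -> ['a', 'e', 'd', 'b']


Output: [3, 2, 0, 3, 0, 2, 3]


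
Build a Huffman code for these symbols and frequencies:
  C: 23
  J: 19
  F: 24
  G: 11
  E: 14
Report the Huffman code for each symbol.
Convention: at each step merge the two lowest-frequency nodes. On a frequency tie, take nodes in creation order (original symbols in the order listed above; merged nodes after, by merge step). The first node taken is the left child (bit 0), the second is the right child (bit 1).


Huffman tree construction:
Step 1: Merge G(11) + E(14) = 25
Step 2: Merge J(19) + C(23) = 42
Step 3: Merge F(24) + (G+E)(25) = 49
Step 4: Merge (J+C)(42) + (F+(G+E))(49) = 91
Read each symbol's code off the tree from the root (left child = 0, right child = 1).

Codes:
  C: 01 (length 2)
  J: 00 (length 2)
  F: 10 (length 2)
  G: 110 (length 3)
  E: 111 (length 3)
Average code length: 207/91 = 2.2747 bits/symbol


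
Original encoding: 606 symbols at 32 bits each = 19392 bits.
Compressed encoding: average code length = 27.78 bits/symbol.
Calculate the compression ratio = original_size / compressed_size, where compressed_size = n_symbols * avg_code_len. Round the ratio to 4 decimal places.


original_size = n_symbols * orig_bits = 606 * 32 = 19392 bits
compressed_size = n_symbols * avg_code_len = 606 * 27.78 = 16834.68 bits
ratio = original_size / compressed_size = 19392 / 16834.68 = 1.1519

Compression ratio = 1.1519


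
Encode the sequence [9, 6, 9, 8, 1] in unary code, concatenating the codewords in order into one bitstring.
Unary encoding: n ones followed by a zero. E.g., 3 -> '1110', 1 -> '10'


Encode each number as n ones followed by a terminating 0:
  9 -> 1111111110 (10 bits)
  6 -> 1111110 (7 bits)
  9 -> 1111111110 (10 bits)
  8 -> 111111110 (9 bits)
  1 -> 10 (2 bits)
Total length = 10 + 7 + 10 + 9 + 2 = 38 bits.

Unary([9, 6, 9, 8, 1]) = 11111111101111110111111111011111111010 (38 bits)


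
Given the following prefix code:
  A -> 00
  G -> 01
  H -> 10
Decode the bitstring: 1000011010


Decoding step by step:
Bits 10 -> H
Bits 00 -> A
Bits 01 -> G
Bits 10 -> H
Bits 10 -> H


Decoded message: HAGHH


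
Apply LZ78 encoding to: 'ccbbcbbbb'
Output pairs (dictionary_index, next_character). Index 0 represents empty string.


LZ78 encoding steps:
Dictionary: {0: ''}
Step 1: w='' (idx 0), next='c' -> output (0, 'c'), add 'c' as idx 1
Step 2: w='c' (idx 1), next='b' -> output (1, 'b'), add 'cb' as idx 2
Step 3: w='' (idx 0), next='b' -> output (0, 'b'), add 'b' as idx 3
Step 4: w='cb' (idx 2), next='b' -> output (2, 'b'), add 'cbb' as idx 4
Step 5: w='b' (idx 3), next='b' -> output (3, 'b'), add 'bb' as idx 5


Encoded: [(0, 'c'), (1, 'b'), (0, 'b'), (2, 'b'), (3, 'b')]


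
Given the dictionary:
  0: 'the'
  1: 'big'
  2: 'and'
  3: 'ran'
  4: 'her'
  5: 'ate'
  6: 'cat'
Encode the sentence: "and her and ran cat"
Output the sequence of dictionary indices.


Look up each word in the dictionary:
  'and' -> 2
  'her' -> 4
  'and' -> 2
  'ran' -> 3
  'cat' -> 6

Encoded: [2, 4, 2, 3, 6]


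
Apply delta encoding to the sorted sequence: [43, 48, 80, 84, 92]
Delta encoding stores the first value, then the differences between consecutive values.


First value: 43
Deltas:
  48 - 43 = 5
  80 - 48 = 32
  84 - 80 = 4
  92 - 84 = 8


Delta encoded: [43, 5, 32, 4, 8]


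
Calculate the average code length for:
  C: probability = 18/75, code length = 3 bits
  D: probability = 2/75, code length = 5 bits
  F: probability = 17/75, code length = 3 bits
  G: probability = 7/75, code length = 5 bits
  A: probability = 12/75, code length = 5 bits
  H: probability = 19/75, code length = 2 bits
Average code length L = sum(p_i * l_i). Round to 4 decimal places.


Weighted contributions p_i * l_i:
  C: (18/75) * 3 = 54/75
  D: (2/75) * 5 = 10/75
  F: (17/75) * 3 = 51/75
  G: (7/75) * 5 = 35/75
  A: (12/75) * 5 = 60/75
  H: (19/75) * 2 = 38/75
Sum = (54 + 10 + 51 + 35 + 60 + 38)/75 = 248/75

L = 248/75 = 3.3067 bits/symbol


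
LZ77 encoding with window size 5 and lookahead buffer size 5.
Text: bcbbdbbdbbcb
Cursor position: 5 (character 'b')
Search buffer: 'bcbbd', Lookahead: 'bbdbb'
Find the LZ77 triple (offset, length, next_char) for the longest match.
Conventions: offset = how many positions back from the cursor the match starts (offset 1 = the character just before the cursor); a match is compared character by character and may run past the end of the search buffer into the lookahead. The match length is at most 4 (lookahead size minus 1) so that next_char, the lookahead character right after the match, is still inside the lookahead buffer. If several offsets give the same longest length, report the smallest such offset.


Try each offset into the search buffer:
  offset=1 (pos 4, char 'd'): match length 0
  offset=2 (pos 3, char 'b'): match length 1
  offset=3 (pos 2, char 'b'): match length 4
  offset=4 (pos 1, char 'c'): match length 0
  offset=5 (pos 0, char 'b'): match length 1
Longest match has length 4 at offset 3.
next_char = character at position 5 + 4 = 9 -> 'b'

Best match: offset=3, length=4 (matching 'bbdb' starting at position 2)
LZ77 triple: (3, 4, 'b')


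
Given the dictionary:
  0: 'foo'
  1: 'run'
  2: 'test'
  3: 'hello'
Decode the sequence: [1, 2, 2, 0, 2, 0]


Look up each index in the dictionary:
  1 -> 'run'
  2 -> 'test'
  2 -> 'test'
  0 -> 'foo'
  2 -> 'test'
  0 -> 'foo'

Decoded: "run test test foo test foo"


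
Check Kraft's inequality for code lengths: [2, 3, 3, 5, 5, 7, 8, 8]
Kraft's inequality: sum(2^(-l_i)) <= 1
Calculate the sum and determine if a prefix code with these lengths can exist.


Sum = 2^(-2) + 2^(-3) + 2^(-3) + 2^(-5) + 2^(-5) + 2^(-7) + 2^(-8) + 2^(-8)
    = 0.25 + 0.125 + 0.125 + 0.03125 + 0.03125 + 0.0078125 + 0.00390625 + 0.00390625
    = 148/256 = 0.578125
Since 0.578125 <= 1, Kraft's inequality IS satisfied.
A prefix code with these lengths CAN exist.

Kraft sum = 0.578125. Satisfied.


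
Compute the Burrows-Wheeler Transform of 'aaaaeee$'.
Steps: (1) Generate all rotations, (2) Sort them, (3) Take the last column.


Rotations (sorted):
  0: $aaaaeee -> last char: e
  1: aaaaeee$ -> last char: $
  2: aaaeee$a -> last char: a
  3: aaeee$aa -> last char: a
  4: aeee$aaa -> last char: a
  5: e$aaaaee -> last char: e
  6: ee$aaaae -> last char: e
  7: eee$aaaa -> last char: a


BWT = e$aaaeea


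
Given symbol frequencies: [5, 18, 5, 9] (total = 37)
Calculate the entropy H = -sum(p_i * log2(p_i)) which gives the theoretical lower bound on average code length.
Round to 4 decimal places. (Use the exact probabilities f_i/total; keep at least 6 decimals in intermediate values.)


Per-symbol terms -p_i * log2(p_i) with p_i = f_i/37:
  p = 5/37 = 0.135135: log2(p) = -2.887525, -p*log2(p) = 0.390206
  p = 18/37 = 0.486486: log2(p) = -1.039528, -p*log2(p) = 0.505717
  p = 5/37 = 0.135135: log2(p) = -2.887525, -p*log2(p) = 0.390206
  p = 9/37 = 0.243243: log2(p) = -2.039528, -p*log2(p) = 0.496101
H = 0.390206 + 0.505717 + 0.390206 + 0.496101 = 1.782230

H = 1.7822 bits/symbol


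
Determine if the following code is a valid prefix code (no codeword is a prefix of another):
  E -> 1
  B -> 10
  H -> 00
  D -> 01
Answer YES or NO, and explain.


Checking each pair (does one codeword prefix another?):
  E='1' vs B='10': prefix -- VIOLATION

NO -- this is NOT a valid prefix code. E (1) is a prefix of B (10).


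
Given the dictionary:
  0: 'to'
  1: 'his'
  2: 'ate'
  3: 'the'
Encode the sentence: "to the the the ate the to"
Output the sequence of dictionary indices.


Look up each word in the dictionary:
  'to' -> 0
  'the' -> 3
  'the' -> 3
  'the' -> 3
  'ate' -> 2
  'the' -> 3
  'to' -> 0

Encoded: [0, 3, 3, 3, 2, 3, 0]


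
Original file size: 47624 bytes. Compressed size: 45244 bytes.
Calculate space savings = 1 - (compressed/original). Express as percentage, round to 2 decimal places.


ratio = compressed/original = 45244/47624 = 0.950025
savings = 1 - ratio = 1 - 0.950025 = 0.049975
as a percentage: 0.049975 * 100 = 5.0%

Space savings = 1 - 45244/47624 = 5.0%


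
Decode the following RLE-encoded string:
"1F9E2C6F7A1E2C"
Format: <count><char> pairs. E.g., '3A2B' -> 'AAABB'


Expanding each <count><char> pair:
  1F -> 'F'
  9E -> 'EEEEEEEEE'
  2C -> 'CC'
  6F -> 'FFFFFF'
  7A -> 'AAAAAAA'
  1E -> 'E'
  2C -> 'CC'

Decoded = FEEEEEEEEECCFFFFFFAAAAAAAECC


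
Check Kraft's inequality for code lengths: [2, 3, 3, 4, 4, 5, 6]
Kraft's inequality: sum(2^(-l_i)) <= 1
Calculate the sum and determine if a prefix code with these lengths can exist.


Sum = 2^(-2) + 2^(-3) + 2^(-3) + 2^(-4) + 2^(-4) + 2^(-5) + 2^(-6)
    = 0.25 + 0.125 + 0.125 + 0.0625 + 0.0625 + 0.03125 + 0.015625
    = 43/64 = 0.671875
Since 0.671875 <= 1, Kraft's inequality IS satisfied.
A prefix code with these lengths CAN exist.

Kraft sum = 0.671875. Satisfied.


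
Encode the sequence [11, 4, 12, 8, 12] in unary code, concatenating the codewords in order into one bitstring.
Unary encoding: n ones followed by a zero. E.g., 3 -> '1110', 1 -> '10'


Encode each number as n ones followed by a terminating 0:
  11 -> 111111111110 (12 bits)
  4 -> 11110 (5 bits)
  12 -> 1111111111110 (13 bits)
  8 -> 111111110 (9 bits)
  12 -> 1111111111110 (13 bits)
Total length = 12 + 5 + 13 + 9 + 13 = 52 bits.

Unary([11, 4, 12, 8, 12]) = 1111111111101111011111111111101111111101111111111110 (52 bits)


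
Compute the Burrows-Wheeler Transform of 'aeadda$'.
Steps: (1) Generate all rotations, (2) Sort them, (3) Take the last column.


Rotations (sorted):
  0: $aeadda -> last char: a
  1: a$aeadd -> last char: d
  2: adda$ae -> last char: e
  3: aeadda$ -> last char: $
  4: da$aead -> last char: d
  5: dda$aea -> last char: a
  6: eadda$a -> last char: a


BWT = ade$daa


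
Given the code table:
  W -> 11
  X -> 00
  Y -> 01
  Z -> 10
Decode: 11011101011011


Decoding:
11 -> W
01 -> Y
11 -> W
01 -> Y
01 -> Y
10 -> Z
11 -> W


Result: WYWYYZW


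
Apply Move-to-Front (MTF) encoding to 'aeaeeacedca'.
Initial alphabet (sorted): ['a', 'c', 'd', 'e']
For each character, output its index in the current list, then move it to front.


MTF encoding:
'a': index 0 in ['a', 'c', 'd', 'e'] -> ['a', 'c', 'd', 'e']
'e': index 3 in ['a', 'c', 'd', 'e'] -> ['e', 'a', 'c', 'd']
'a': index 1 in ['e', 'a', 'c', 'd'] -> ['a', 'e', 'c', 'd']
'e': index 1 in ['a', 'e', 'c', 'd'] -> ['e', 'a', 'c', 'd']
'e': index 0 in ['e', 'a', 'c', 'd'] -> ['e', 'a', 'c', 'd']
'a': index 1 in ['e', 'a', 'c', 'd'] -> ['a', 'e', 'c', 'd']
'c': index 2 in ['a', 'e', 'c', 'd'] -> ['c', 'a', 'e', 'd']
'e': index 2 in ['c', 'a', 'e', 'd'] -> ['e', 'c', 'a', 'd']
'd': index 3 in ['e', 'c', 'a', 'd'] -> ['d', 'e', 'c', 'a']
'c': index 2 in ['d', 'e', 'c', 'a'] -> ['c', 'd', 'e', 'a']
'a': index 3 in ['c', 'd', 'e', 'a'] -> ['a', 'c', 'd', 'e']


Output: [0, 3, 1, 1, 0, 1, 2, 2, 3, 2, 3]


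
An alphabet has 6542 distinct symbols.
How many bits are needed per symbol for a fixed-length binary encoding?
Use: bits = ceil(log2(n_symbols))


log2(6542) = 12.6755
Bracket: 2^12 = 4096 < 6542 <= 2^13 = 8192
So ceil(log2(6542)) = 13

bits = ceil(log2(6542)) = ceil(12.6755) = 13 bits


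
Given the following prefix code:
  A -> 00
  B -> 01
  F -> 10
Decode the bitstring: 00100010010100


Decoding step by step:
Bits 00 -> A
Bits 10 -> F
Bits 00 -> A
Bits 10 -> F
Bits 01 -> B
Bits 01 -> B
Bits 00 -> A


Decoded message: AFAFBBA


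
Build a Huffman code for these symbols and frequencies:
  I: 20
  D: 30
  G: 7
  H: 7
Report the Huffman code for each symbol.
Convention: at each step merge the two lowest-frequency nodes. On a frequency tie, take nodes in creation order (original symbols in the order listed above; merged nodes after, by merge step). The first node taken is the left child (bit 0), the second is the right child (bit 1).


Huffman tree construction:
Step 1: Merge G(7) + H(7) = 14
Step 2: Merge (G+H)(14) + I(20) = 34
Step 3: Merge D(30) + ((G+H)+I)(34) = 64
Read each symbol's code off the tree from the root (left child = 0, right child = 1).

Codes:
  I: 11 (length 2)
  D: 0 (length 1)
  G: 100 (length 3)
  H: 101 (length 3)
Average code length: 112/64 = 1.7500 bits/symbol


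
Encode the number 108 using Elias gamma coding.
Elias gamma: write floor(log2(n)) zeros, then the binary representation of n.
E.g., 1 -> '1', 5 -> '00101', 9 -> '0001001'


num_bits = floor(log2(108)) + 1 = 7
leading_zeros = num_bits - 1 = 6
binary(108) = 1101100

Elias gamma(108) = '000000' + '1101100' = 0000001101100 (13 bits)


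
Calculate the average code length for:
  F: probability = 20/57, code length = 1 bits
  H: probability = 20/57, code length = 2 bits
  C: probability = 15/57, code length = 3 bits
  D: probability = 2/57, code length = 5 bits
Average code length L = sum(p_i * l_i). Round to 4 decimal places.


Weighted contributions p_i * l_i:
  F: (20/57) * 1 = 20/57
  H: (20/57) * 2 = 40/57
  C: (15/57) * 3 = 45/57
  D: (2/57) * 5 = 10/57
Sum = (20 + 40 + 45 + 10)/57 = 115/57

L = 115/57 = 2.0175 bits/symbol


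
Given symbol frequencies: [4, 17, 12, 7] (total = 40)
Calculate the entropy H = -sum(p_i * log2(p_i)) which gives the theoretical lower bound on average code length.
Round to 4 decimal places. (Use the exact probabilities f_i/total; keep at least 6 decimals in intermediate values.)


Per-symbol terms -p_i * log2(p_i) with p_i = f_i/40:
  p = 4/40 = 0.100000: log2(p) = -3.321928, -p*log2(p) = 0.332193
  p = 17/40 = 0.425000: log2(p) = -1.234465, -p*log2(p) = 0.524648
  p = 12/40 = 0.300000: log2(p) = -1.736966, -p*log2(p) = 0.521090
  p = 7/40 = 0.175000: log2(p) = -2.514573, -p*log2(p) = 0.440050
H = 0.332193 + 0.524648 + 0.521090 + 0.440050 = 1.817981

H = 1.818 bits/symbol


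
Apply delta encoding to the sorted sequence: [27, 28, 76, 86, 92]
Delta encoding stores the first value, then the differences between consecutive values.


First value: 27
Deltas:
  28 - 27 = 1
  76 - 28 = 48
  86 - 76 = 10
  92 - 86 = 6


Delta encoded: [27, 1, 48, 10, 6]


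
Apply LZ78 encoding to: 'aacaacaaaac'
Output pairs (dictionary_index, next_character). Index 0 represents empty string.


LZ78 encoding steps:
Dictionary: {0: ''}
Step 1: w='' (idx 0), next='a' -> output (0, 'a'), add 'a' as idx 1
Step 2: w='a' (idx 1), next='c' -> output (1, 'c'), add 'ac' as idx 2
Step 3: w='a' (idx 1), next='a' -> output (1, 'a'), add 'aa' as idx 3
Step 4: w='' (idx 0), next='c' -> output (0, 'c'), add 'c' as idx 4
Step 5: w='aa' (idx 3), next='a' -> output (3, 'a'), add 'aaa' as idx 5
Step 6: w='ac' (idx 2), end of input -> output (2, '')


Encoded: [(0, 'a'), (1, 'c'), (1, 'a'), (0, 'c'), (3, 'a'), (2, '')]


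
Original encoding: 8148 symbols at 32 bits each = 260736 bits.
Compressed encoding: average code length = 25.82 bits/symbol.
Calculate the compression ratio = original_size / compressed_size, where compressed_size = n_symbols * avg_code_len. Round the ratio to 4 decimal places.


original_size = n_symbols * orig_bits = 8148 * 32 = 260736 bits
compressed_size = n_symbols * avg_code_len = 8148 * 25.82 = 210381.36 bits
ratio = original_size / compressed_size = 260736 / 210381.36 = 1.2393

Compression ratio = 1.2393


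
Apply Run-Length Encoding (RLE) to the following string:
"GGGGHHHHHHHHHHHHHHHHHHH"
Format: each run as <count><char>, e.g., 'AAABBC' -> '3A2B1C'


Scanning runs left to right:
  i=0: run of 'G' x 4 -> '4G'
  i=4: run of 'H' x 19 -> '19H'

RLE = 4G19H


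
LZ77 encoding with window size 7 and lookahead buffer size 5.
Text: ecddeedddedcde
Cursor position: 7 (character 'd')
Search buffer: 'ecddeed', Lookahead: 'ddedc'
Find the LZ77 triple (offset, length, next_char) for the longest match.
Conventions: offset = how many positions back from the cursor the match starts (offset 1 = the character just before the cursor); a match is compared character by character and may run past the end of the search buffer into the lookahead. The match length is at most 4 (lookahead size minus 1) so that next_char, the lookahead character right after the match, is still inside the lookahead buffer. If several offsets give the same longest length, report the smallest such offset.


Try each offset into the search buffer:
  offset=1 (pos 6, char 'd'): match length 2
  offset=2 (pos 5, char 'e'): match length 0
  offset=3 (pos 4, char 'e'): match length 0
  offset=4 (pos 3, char 'd'): match length 1
  offset=5 (pos 2, char 'd'): match length 3
  offset=6 (pos 1, char 'c'): match length 0
  offset=7 (pos 0, char 'e'): match length 0
Longest match has length 3 at offset 5.
next_char = character at position 7 + 3 = 10 -> 'd'

Best match: offset=5, length=3 (matching 'dde' starting at position 2)
LZ77 triple: (5, 3, 'd')
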